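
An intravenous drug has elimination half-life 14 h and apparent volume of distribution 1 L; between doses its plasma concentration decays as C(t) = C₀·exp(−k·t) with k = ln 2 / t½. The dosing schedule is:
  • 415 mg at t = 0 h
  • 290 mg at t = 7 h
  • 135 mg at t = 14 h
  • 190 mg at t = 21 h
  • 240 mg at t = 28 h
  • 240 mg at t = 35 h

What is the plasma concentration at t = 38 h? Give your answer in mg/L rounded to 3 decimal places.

k = ln 2 / 14 = 0.04951 per h
Dose 1 (415 mg at t=0 h): 415·exp(−0.04951·38) = 63.236 mg/L
Dose 2 (290 mg at t=7 h): 290·exp(−0.04951·31) = 62.493 mg/L
Dose 3 (135 mg at t=14 h): 135·exp(−0.04951·24) = 41.142 mg/L
Dose 4 (190 mg at t=21 h): 190·exp(−0.04951·17) = 81.887 mg/L
Dose 5 (240 mg at t=28 h): 240·exp(−0.04951·10) = 146.282 mg/L
Dose 6 (240 mg at t=35 h): 240·exp(−0.04951·3) = 206.873 mg/L
C(38) = 63.236 + 62.493 + 41.142 + 81.887 + 146.282 + 206.873 = 601.914 mg/L

601.914 mg/L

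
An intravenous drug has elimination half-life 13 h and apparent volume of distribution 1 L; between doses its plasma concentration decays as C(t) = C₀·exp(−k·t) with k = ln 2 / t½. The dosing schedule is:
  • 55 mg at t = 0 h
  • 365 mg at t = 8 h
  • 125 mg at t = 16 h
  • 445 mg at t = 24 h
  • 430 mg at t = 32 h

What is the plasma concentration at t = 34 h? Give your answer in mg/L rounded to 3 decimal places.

k = ln 2 / 13 = 0.05332 per h
Dose 1 (55 mg at t=0 h): 55·exp(−0.05332·34) = 8.975 mg/L
Dose 2 (365 mg at t=8 h): 365·exp(−0.05332·26) = 91.250 mg/L
Dose 3 (125 mg at t=16 h): 125·exp(−0.05332·18) = 47.874 mg/L
Dose 4 (445 mg at t=24 h): 445·exp(−0.05332·10) = 261.095 mg/L
Dose 5 (430 mg at t=32 h): 430·exp(−0.05332·2) = 386.506 mg/L
C(34) = 8.975 + 91.250 + 47.874 + 261.095 + 386.506 = 795.700 mg/L

795.700 mg/L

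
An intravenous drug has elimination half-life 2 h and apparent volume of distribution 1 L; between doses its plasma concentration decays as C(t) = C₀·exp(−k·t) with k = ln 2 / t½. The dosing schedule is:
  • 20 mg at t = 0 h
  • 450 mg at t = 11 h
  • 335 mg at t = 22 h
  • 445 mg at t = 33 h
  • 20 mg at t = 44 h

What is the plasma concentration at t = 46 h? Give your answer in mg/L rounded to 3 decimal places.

15.001 mg/L

k = ln 2 / 2 = 0.34657 per h
Dose 1 (20 mg at t=0 h): 20·exp(−0.34657·46) = 0.000 mg/L
Dose 2 (450 mg at t=11 h): 450·exp(−0.34657·35) = 0.002 mg/L
Dose 3 (335 mg at t=22 h): 335·exp(−0.34657·24) = 0.082 mg/L
Dose 4 (445 mg at t=33 h): 445·exp(−0.34657·13) = 4.917 mg/L
Dose 5 (20 mg at t=44 h): 20·exp(−0.34657·2) = 10.000 mg/L
C(46) = 0.000 + 0.002 + 0.082 + 4.917 + 10.000 = 15.001 mg/L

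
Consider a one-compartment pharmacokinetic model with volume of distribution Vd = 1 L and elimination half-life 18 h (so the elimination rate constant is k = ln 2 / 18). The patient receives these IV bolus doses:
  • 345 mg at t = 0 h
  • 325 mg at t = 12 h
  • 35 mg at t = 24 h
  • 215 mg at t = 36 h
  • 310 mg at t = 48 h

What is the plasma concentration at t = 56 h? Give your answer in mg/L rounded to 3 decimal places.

k = ln 2 / 18 = 0.03851 per h
Dose 1 (345 mg at t=0 h): 345·exp(−0.03851·56) = 39.928 mg/L
Dose 2 (325 mg at t=12 h): 325·exp(−0.03851·44) = 59.708 mg/L
Dose 3 (35 mg at t=24 h): 35·exp(−0.03851·32) = 10.207 mg/L
Dose 4 (215 mg at t=36 h): 215·exp(−0.03851·20) = 99.532 mg/L
Dose 5 (310 mg at t=48 h): 310·exp(−0.03851·8) = 227.809 mg/L
C(56) = 39.928 + 59.708 + 10.207 + 99.532 + 227.809 = 437.184 mg/L

437.184 mg/L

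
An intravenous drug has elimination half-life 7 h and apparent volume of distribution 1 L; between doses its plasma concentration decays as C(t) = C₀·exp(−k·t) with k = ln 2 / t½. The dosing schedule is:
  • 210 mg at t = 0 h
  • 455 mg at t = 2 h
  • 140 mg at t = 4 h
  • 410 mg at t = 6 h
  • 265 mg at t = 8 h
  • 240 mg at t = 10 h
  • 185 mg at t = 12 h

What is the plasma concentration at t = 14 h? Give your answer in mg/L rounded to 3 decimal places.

888.408 mg/L

k = ln 2 / 7 = 0.09902 per h
Dose 1 (210 mg at t=0 h): 210·exp(−0.09902·14) = 52.500 mg/L
Dose 2 (455 mg at t=2 h): 455·exp(−0.09902·12) = 138.663 mg/L
Dose 3 (140 mg at t=4 h): 140·exp(−0.09902·10) = 52.010 mg/L
Dose 4 (410 mg at t=6 h): 410·exp(−0.09902·8) = 185.673 mg/L
Dose 5 (265 mg at t=8 h): 265·exp(−0.09902·6) = 146.292 mg/L
Dose 6 (240 mg at t=10 h): 240·exp(−0.09902·4) = 161.508 mg/L
Dose 7 (185 mg at t=12 h): 185·exp(−0.09902·2) = 151.762 mg/L
C(14) = 52.500 + 138.663 + 52.010 + 185.673 + 146.292 + 161.508 + 151.762 = 888.408 mg/L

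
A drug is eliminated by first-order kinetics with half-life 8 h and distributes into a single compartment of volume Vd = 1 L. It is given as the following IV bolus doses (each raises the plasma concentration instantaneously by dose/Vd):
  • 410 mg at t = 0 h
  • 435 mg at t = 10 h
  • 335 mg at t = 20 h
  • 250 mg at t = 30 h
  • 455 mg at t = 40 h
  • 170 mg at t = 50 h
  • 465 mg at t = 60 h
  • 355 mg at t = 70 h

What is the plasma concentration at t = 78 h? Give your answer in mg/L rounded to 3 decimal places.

k = ln 2 / 8 = 0.08664 per h
Dose 1 (410 mg at t=0 h): 410·exp(−0.08664·78) = 0.476 mg/L
Dose 2 (435 mg at t=10 h): 435·exp(−0.08664·68) = 1.202 mg/L
Dose 3 (335 mg at t=20 h): 335·exp(−0.08664·58) = 2.201 mg/L
Dose 4 (250 mg at t=30 h): 250·exp(−0.08664·48) = 3.906 mg/L
Dose 5 (455 mg at t=40 h): 455·exp(−0.08664·38) = 16.909 mg/L
Dose 6 (170 mg at t=50 h): 170·exp(−0.08664·28) = 15.026 mg/L
Dose 7 (465 mg at t=60 h): 465·exp(−0.08664·18) = 97.754 mg/L
Dose 8 (355 mg at t=70 h): 355·exp(−0.08664·8) = 177.500 mg/L
C(78) = 0.476 + 1.202 + 2.201 + 3.906 + 16.909 + 15.026 + 97.754 + 177.500 = 314.974 mg/L

314.974 mg/L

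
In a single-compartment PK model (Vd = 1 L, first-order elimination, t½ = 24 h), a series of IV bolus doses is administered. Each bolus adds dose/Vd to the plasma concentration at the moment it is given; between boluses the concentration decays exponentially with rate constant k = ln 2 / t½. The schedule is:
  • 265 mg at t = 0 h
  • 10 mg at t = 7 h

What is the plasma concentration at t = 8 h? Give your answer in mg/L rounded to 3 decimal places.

220.046 mg/L

k = ln 2 / 24 = 0.02888 per h
Dose 1 (265 mg at t=0 h): 265·exp(−0.02888·8) = 210.331 mg/L
Dose 2 (10 mg at t=7 h): 10·exp(−0.02888·1) = 9.715 mg/L
C(8) = 210.331 + 9.715 = 220.046 mg/L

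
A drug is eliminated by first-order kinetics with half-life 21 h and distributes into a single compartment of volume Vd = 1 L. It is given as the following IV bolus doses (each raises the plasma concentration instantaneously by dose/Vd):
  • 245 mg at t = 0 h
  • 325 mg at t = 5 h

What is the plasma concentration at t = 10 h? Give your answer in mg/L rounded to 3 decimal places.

k = ln 2 / 21 = 0.03301 per h
Dose 1 (245 mg at t=0 h): 245·exp(−0.03301·10) = 176.124 mg/L
Dose 2 (325 mg at t=5 h): 325·exp(−0.03301·5) = 275.556 mg/L
C(10) = 176.124 + 275.556 = 451.680 mg/L

451.680 mg/L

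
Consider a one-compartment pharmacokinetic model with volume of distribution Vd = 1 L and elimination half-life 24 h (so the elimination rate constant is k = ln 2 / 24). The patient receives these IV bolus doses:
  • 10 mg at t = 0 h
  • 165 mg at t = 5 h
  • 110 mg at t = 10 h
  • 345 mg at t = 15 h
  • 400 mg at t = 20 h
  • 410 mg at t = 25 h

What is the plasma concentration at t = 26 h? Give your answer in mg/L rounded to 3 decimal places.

k = ln 2 / 24 = 0.02888 per h
Dose 1 (10 mg at t=0 h): 10·exp(−0.02888·26) = 4.719 mg/L
Dose 2 (165 mg at t=5 h): 165·exp(−0.02888·21) = 89.967 mg/L
Dose 3 (110 mg at t=10 h): 110·exp(−0.02888·16) = 69.296 mg/L
Dose 4 (345 mg at t=15 h): 345·exp(−0.02888·11) = 251.100 mg/L
Dose 5 (400 mg at t=20 h): 400·exp(−0.02888·6) = 336.359 mg/L
Dose 6 (410 mg at t=25 h): 410·exp(−0.02888·1) = 398.328 mg/L
C(26) = 4.719 + 89.967 + 69.296 + 251.100 + 336.359 + 398.328 = 1149.769 mg/L

1149.769 mg/L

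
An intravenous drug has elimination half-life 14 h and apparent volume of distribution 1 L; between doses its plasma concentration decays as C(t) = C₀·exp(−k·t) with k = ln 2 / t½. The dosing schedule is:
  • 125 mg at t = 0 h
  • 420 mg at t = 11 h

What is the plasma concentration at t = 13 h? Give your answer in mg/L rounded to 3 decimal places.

k = ln 2 / 14 = 0.04951 per h
Dose 1 (125 mg at t=0 h): 125·exp(−0.04951·13) = 65.672 mg/L
Dose 2 (420 mg at t=11 h): 420·exp(−0.04951·2) = 380.404 mg/L
C(13) = 65.672 + 380.404 = 446.076 mg/L

446.076 mg/L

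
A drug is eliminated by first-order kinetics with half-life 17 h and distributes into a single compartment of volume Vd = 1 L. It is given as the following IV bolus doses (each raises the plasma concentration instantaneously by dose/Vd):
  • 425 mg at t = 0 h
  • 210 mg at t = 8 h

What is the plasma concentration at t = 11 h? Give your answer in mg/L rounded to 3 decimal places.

457.219 mg/L

k = ln 2 / 17 = 0.04077 per h
Dose 1 (425 mg at t=0 h): 425·exp(−0.04077·11) = 271.397 mg/L
Dose 2 (210 mg at t=8 h): 210·exp(−0.04077·3) = 185.822 mg/L
C(11) = 271.397 + 185.822 = 457.219 mg/L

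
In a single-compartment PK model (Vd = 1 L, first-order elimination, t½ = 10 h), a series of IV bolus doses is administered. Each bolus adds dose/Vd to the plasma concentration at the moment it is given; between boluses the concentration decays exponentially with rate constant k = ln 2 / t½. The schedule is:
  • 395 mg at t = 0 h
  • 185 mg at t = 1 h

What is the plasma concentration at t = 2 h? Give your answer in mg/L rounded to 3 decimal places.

516.479 mg/L

k = ln 2 / 10 = 0.06931 per h
Dose 1 (395 mg at t=0 h): 395·exp(−0.06931·2) = 343.867 mg/L
Dose 2 (185 mg at t=1 h): 185·exp(−0.06931·1) = 172.611 mg/L
C(2) = 343.867 + 172.611 = 516.479 mg/L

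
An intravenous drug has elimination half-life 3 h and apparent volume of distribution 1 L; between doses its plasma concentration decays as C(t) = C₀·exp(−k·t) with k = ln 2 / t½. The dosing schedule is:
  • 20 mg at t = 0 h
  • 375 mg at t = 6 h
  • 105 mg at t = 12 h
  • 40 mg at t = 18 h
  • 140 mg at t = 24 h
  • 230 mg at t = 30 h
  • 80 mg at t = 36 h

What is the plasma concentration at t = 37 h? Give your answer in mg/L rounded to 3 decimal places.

k = ln 2 / 3 = 0.23105 per h
Dose 1 (20 mg at t=0 h): 20·exp(−0.23105·37) = 0.004 mg/L
Dose 2 (375 mg at t=6 h): 375·exp(−0.23105·31) = 0.291 mg/L
Dose 3 (105 mg at t=12 h): 105·exp(−0.23105·25) = 0.326 mg/L
Dose 4 (40 mg at t=18 h): 40·exp(−0.23105·19) = 0.496 mg/L
Dose 5 (140 mg at t=24 h): 140·exp(−0.23105·13) = 6.945 mg/L
Dose 6 (230 mg at t=30 h): 230·exp(−0.23105·7) = 45.638 mg/L
Dose 7 (80 mg at t=36 h): 80·exp(−0.23105·1) = 63.496 mg/L
C(37) = 0.004 + 0.291 + 0.326 + 0.496 + 6.945 + 45.638 + 63.496 = 117.195 mg/L

117.195 mg/L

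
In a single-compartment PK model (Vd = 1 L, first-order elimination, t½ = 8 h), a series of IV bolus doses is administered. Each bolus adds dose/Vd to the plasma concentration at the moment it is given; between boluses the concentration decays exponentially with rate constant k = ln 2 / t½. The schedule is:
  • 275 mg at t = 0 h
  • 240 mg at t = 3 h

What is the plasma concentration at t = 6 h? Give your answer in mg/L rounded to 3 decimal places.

k = ln 2 / 8 = 0.08664 per h
Dose 1 (275 mg at t=0 h): 275·exp(−0.08664·6) = 163.516 mg/L
Dose 2 (240 mg at t=3 h): 240·exp(−0.08664·3) = 185.065 mg/L
C(6) = 163.516 + 185.065 = 348.581 mg/L

348.581 mg/L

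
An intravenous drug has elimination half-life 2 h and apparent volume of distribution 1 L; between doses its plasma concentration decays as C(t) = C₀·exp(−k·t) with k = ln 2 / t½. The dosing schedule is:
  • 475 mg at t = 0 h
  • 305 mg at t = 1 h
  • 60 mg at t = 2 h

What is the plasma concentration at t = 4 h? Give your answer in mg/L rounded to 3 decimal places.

256.584 mg/L

k = ln 2 / 2 = 0.34657 per h
Dose 1 (475 mg at t=0 h): 475·exp(−0.34657·4) = 118.750 mg/L
Dose 2 (305 mg at t=1 h): 305·exp(−0.34657·3) = 107.834 mg/L
Dose 3 (60 mg at t=2 h): 60·exp(−0.34657·2) = 30.000 mg/L
C(4) = 118.750 + 107.834 + 30.000 = 256.584 mg/L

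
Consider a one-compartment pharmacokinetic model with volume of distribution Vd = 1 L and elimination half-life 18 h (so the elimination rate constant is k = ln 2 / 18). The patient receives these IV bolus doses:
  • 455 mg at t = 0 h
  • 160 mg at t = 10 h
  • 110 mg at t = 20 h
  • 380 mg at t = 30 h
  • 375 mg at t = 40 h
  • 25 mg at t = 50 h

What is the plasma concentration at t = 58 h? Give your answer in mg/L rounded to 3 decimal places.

k = ln 2 / 18 = 0.03851 per h
Dose 1 (455 mg at t=0 h): 455·exp(−0.03851·58) = 48.756 mg/L
Dose 2 (160 mg at t=10 h): 160·exp(−0.03851·48) = 25.198 mg/L
Dose 3 (110 mg at t=20 h): 110·exp(−0.03851·38) = 25.462 mg/L
Dose 4 (380 mg at t=30 h): 380·exp(−0.03851·28) = 129.275 mg/L
Dose 5 (375 mg at t=40 h): 375·exp(−0.03851·18) = 187.500 mg/L
Dose 6 (25 mg at t=50 h): 25·exp(−0.03851·8) = 18.372 mg/L
C(58) = 48.756 + 25.198 + 25.462 + 129.275 + 187.500 + 18.372 = 434.562 mg/L

434.562 mg/L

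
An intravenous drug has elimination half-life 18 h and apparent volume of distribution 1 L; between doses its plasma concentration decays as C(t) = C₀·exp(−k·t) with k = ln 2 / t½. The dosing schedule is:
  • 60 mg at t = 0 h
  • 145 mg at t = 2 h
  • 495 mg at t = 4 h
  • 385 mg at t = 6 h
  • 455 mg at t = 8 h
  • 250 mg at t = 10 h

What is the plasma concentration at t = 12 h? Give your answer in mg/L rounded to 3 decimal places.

1427.304 mg/L

k = ln 2 / 18 = 0.03851 per h
Dose 1 (60 mg at t=0 h): 60·exp(−0.03851·12) = 37.798 mg/L
Dose 2 (145 mg at t=2 h): 145·exp(−0.03851·10) = 98.657 mg/L
Dose 3 (495 mg at t=4 h): 495·exp(−0.03851·8) = 363.759 mg/L
Dose 4 (385 mg at t=6 h): 385·exp(−0.03851·6) = 305.575 mg/L
Dose 5 (455 mg at t=8 h): 455·exp(−0.03851·4) = 390.046 mg/L
Dose 6 (250 mg at t=10 h): 250·exp(−0.03851·2) = 231.469 mg/L
C(12) = 37.798 + 98.657 + 363.759 + 305.575 + 390.046 + 231.469 = 1427.304 mg/L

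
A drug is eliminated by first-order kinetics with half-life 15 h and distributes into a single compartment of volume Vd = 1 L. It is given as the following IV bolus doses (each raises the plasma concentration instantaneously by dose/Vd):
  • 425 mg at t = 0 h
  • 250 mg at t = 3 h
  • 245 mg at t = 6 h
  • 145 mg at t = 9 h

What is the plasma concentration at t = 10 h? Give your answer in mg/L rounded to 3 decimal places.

k = ln 2 / 15 = 0.04621 per h
Dose 1 (425 mg at t=0 h): 425·exp(−0.04621·10) = 267.733 mg/L
Dose 2 (250 mg at t=3 h): 250·exp(−0.04621·7) = 180.909 mg/L
Dose 3 (245 mg at t=6 h): 245·exp(−0.04621·4) = 203.653 mg/L
Dose 4 (145 mg at t=9 h): 145·exp(−0.04621·1) = 138.452 mg/L
C(10) = 267.733 + 180.909 + 203.653 + 138.452 = 790.747 mg/L

790.747 mg/L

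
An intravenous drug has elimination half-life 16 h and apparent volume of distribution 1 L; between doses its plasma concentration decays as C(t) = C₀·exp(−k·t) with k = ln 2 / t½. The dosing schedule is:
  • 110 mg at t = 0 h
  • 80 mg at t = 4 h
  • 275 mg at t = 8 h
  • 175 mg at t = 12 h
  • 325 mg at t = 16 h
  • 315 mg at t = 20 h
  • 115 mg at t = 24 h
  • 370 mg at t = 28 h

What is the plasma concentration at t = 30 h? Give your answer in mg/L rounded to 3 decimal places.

1051.619 mg/L

k = ln 2 / 16 = 0.04332 per h
Dose 1 (110 mg at t=0 h): 110·exp(−0.04332·30) = 29.989 mg/L
Dose 2 (80 mg at t=4 h): 80·exp(−0.04332·26) = 25.937 mg/L
Dose 3 (275 mg at t=8 h): 275·exp(−0.04332·22) = 106.027 mg/L
Dose 4 (175 mg at t=12 h): 175·exp(−0.04332·18) = 80.238 mg/L
Dose 5 (325 mg at t=16 h): 325·exp(−0.04332·14) = 177.208 mg/L
Dose 6 (315 mg at t=20 h): 315·exp(−0.04332·10) = 204.252 mg/L
Dose 7 (115 mg at t=24 h): 115·exp(−0.04332·6) = 88.677 mg/L
Dose 8 (370 mg at t=28 h): 370·exp(−0.04332·2) = 339.291 mg/L
C(30) = 29.989 + 25.937 + 106.027 + 80.238 + 177.208 + 204.252 + 88.677 + 339.291 = 1051.619 mg/L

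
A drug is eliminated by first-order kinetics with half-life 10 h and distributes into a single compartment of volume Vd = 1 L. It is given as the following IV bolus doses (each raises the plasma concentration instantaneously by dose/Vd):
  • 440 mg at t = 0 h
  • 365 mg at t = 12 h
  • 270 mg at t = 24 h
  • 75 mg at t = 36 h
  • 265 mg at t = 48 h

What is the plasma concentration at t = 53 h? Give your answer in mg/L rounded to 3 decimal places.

279.093 mg/L

k = ln 2 / 10 = 0.06931 per h
Dose 1 (440 mg at t=0 h): 440·exp(−0.06931·53) = 11.168 mg/L
Dose 2 (365 mg at t=12 h): 365·exp(−0.06931·41) = 21.285 mg/L
Dose 3 (270 mg at t=24 h): 270·exp(−0.06931·29) = 36.172 mg/L
Dose 4 (75 mg at t=36 h): 75·exp(−0.06931·17) = 23.084 mg/L
Dose 5 (265 mg at t=48 h): 265·exp(−0.06931·5) = 187.383 mg/L
C(53) = 11.168 + 21.285 + 36.172 + 23.084 + 187.383 = 279.093 mg/L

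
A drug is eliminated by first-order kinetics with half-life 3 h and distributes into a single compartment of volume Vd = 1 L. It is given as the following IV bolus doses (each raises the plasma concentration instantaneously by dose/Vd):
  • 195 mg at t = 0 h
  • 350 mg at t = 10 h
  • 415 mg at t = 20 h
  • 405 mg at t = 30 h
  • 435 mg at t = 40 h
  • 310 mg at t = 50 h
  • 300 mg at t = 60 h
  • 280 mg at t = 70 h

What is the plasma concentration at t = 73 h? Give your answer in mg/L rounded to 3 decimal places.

k = ln 2 / 3 = 0.23105 per h
Dose 1 (195 mg at t=0 h): 195·exp(−0.23105·73) = 0.000 mg/L
Dose 2 (350 mg at t=10 h): 350·exp(−0.23105·63) = 0.000 mg/L
Dose 3 (415 mg at t=20 h): 415·exp(−0.23105·53) = 0.002 mg/L
Dose 4 (405 mg at t=30 h): 405·exp(−0.23105·43) = 0.020 mg/L
Dose 5 (435 mg at t=40 h): 435·exp(−0.23105·33) = 0.212 mg/L
Dose 6 (310 mg at t=50 h): 310·exp(−0.23105·23) = 1.526 mg/L
Dose 7 (300 mg at t=60 h): 300·exp(−0.23105·13) = 14.882 mg/L
Dose 8 (280 mg at t=70 h): 280·exp(−0.23105·3) = 140.000 mg/L
C(73) = 0.000 + 0.000 + 0.002 + 0.020 + 0.212 + 1.526 + 14.882 + 140.000 = 156.642 mg/L

156.642 mg/L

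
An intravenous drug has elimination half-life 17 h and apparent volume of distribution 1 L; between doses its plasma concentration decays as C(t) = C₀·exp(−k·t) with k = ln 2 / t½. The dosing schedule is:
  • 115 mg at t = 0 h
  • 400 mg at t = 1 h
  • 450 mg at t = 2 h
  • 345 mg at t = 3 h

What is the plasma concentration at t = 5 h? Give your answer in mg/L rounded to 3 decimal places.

1149.768 mg/L

k = ln 2 / 17 = 0.04077 per h
Dose 1 (115 mg at t=0 h): 115·exp(−0.04077·5) = 93.791 mg/L
Dose 2 (400 mg at t=1 h): 400·exp(−0.04077·4) = 339.805 mg/L
Dose 3 (450 mg at t=2 h): 450·exp(−0.04077·3) = 398.189 mg/L
Dose 4 (345 mg at t=3 h): 345·exp(−0.04077·2) = 317.983 mg/L
C(5) = 93.791 + 339.805 + 398.189 + 317.983 = 1149.768 mg/L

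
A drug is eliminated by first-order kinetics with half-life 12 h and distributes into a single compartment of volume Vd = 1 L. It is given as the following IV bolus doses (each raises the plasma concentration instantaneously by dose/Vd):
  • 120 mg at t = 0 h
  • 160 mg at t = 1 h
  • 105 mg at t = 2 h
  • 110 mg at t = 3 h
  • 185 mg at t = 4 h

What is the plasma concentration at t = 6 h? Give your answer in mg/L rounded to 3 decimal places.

k = ln 2 / 12 = 0.05776 per h
Dose 1 (120 mg at t=0 h): 120·exp(−0.05776·6) = 84.853 mg/L
Dose 2 (160 mg at t=1 h): 160·exp(−0.05776·5) = 119.865 mg/L
Dose 3 (105 mg at t=2 h): 105·exp(−0.05776·4) = 83.339 mg/L
Dose 4 (110 mg at t=3 h): 110·exp(−0.05776·3) = 92.499 mg/L
Dose 5 (185 mg at t=4 h): 185·exp(−0.05776·2) = 164.816 mg/L
C(6) = 84.853 + 119.865 + 83.339 + 92.499 + 164.816 = 545.371 mg/L

545.371 mg/L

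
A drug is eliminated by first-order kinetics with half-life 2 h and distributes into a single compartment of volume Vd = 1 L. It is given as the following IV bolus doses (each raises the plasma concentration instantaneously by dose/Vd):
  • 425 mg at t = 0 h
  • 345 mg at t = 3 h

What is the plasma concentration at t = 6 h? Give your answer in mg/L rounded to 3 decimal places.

175.101 mg/L

k = ln 2 / 2 = 0.34657 per h
Dose 1 (425 mg at t=0 h): 425·exp(−0.34657·6) = 53.125 mg/L
Dose 2 (345 mg at t=3 h): 345·exp(−0.34657·3) = 121.976 mg/L
C(6) = 53.125 + 121.976 = 175.101 mg/L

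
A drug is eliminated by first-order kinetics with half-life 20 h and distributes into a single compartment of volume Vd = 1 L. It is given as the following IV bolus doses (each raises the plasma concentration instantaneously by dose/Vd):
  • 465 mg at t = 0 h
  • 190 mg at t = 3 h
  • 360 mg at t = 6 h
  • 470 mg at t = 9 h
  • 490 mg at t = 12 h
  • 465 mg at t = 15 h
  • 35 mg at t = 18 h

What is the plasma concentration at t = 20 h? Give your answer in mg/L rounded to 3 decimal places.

k = ln 2 / 20 = 0.03466 per h
Dose 1 (465 mg at t=0 h): 465·exp(−0.03466·20) = 232.500 mg/L
Dose 2 (190 mg at t=3 h): 190·exp(−0.03466·17) = 105.409 mg/L
Dose 3 (360 mg at t=6 h): 360·exp(−0.03466·14) = 221.606 mg/L
Dose 4 (470 mg at t=9 h): 470·exp(−0.03466·11) = 321.019 mg/L
Dose 5 (490 mg at t=12 h): 490·exp(−0.03466·8) = 371.351 mg/L
Dose 6 (465 mg at t=15 h): 465·exp(−0.03466·5) = 391.017 mg/L
Dose 7 (35 mg at t=18 h): 35·exp(−0.03466·2) = 32.656 mg/L
C(20) = 232.500 + 105.409 + 221.606 + 321.019 + 371.351 + 391.017 + 32.656 = 1675.558 mg/L

1675.558 mg/L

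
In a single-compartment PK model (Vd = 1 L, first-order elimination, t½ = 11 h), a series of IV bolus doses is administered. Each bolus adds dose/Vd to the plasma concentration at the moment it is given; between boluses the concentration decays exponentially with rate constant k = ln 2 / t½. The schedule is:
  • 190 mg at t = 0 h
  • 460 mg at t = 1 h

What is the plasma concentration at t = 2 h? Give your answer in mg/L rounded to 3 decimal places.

599.411 mg/L

k = ln 2 / 11 = 0.06301 per h
Dose 1 (190 mg at t=0 h): 190·exp(−0.06301·2) = 167.502 mg/L
Dose 2 (460 mg at t=1 h): 460·exp(−0.06301·1) = 431.908 mg/L
C(2) = 167.502 + 431.908 = 599.411 mg/L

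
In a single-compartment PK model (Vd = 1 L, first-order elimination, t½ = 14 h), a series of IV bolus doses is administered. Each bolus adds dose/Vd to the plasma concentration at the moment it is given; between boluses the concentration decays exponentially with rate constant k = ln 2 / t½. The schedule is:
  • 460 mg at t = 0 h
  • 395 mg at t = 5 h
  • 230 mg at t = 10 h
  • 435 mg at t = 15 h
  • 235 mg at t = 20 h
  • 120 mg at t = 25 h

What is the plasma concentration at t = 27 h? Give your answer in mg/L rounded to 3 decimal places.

867.868 mg/L

k = ln 2 / 14 = 0.04951 per h
Dose 1 (460 mg at t=0 h): 460·exp(−0.04951·27) = 120.837 mg/L
Dose 2 (395 mg at t=5 h): 395·exp(−0.04951·22) = 132.908 mg/L
Dose 3 (230 mg at t=10 h): 230·exp(−0.04951·17) = 99.127 mg/L
Dose 4 (435 mg at t=15 h): 435·exp(−0.04951·12) = 240.139 mg/L
Dose 5 (235 mg at t=20 h): 235·exp(−0.04951·7) = 166.170 mg/L
Dose 6 (120 mg at t=25 h): 120·exp(−0.04951·2) = 108.687 mg/L
C(27) = 120.837 + 132.908 + 99.127 + 240.139 + 166.170 + 108.687 = 867.868 mg/L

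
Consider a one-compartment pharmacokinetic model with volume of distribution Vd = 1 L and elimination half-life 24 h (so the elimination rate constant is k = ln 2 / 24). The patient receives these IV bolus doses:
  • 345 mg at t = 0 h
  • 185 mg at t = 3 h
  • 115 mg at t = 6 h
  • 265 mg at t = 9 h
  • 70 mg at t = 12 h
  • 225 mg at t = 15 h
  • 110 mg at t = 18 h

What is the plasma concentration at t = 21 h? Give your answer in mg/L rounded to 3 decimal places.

904.115 mg/L

k = ln 2 / 24 = 0.02888 per h
Dose 1 (345 mg at t=0 h): 345·exp(−0.02888·21) = 188.113 mg/L
Dose 2 (185 mg at t=3 h): 185·exp(−0.02888·18) = 110.002 mg/L
Dose 3 (115 mg at t=6 h): 115·exp(−0.02888·15) = 74.568 mg/L
Dose 4 (265 mg at t=9 h): 265·exp(−0.02888·12) = 187.383 mg/L
Dose 5 (70 mg at t=12 h): 70·exp(−0.02888·9) = 53.977 mg/L
Dose 6 (225 mg at t=15 h): 225·exp(−0.02888·6) = 189.202 mg/L
Dose 7 (110 mg at t=18 h): 110·exp(−0.02888·3) = 100.870 mg/L
C(21) = 188.113 + 110.002 + 74.568 + 187.383 + 53.977 + 189.202 + 100.870 = 904.115 mg/L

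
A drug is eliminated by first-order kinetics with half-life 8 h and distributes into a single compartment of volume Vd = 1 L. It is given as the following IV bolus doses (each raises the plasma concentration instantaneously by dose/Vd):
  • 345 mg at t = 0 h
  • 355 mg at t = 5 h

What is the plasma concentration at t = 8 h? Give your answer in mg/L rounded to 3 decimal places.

k = ln 2 / 8 = 0.08664 per h
Dose 1 (345 mg at t=0 h): 345·exp(−0.08664·8) = 172.500 mg/L
Dose 2 (355 mg at t=5 h): 355·exp(−0.08664·3) = 273.742 mg/L
C(8) = 172.500 + 273.742 = 446.242 mg/L

446.242 mg/L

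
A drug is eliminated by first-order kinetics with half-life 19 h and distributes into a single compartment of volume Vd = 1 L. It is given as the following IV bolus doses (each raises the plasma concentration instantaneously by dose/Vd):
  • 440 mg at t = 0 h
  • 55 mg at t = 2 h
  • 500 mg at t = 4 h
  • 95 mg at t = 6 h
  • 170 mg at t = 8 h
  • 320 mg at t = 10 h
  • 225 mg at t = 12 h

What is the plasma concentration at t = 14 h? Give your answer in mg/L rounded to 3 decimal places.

1339.939 mg/L

k = ln 2 / 19 = 0.03648 per h
Dose 1 (440 mg at t=0 h): 440·exp(−0.03648·14) = 264.023 mg/L
Dose 2 (55 mg at t=2 h): 55·exp(−0.03648·12) = 35.501 mg/L
Dose 3 (500 mg at t=4 h): 500·exp(−0.03648·10) = 347.163 mg/L
Dose 4 (95 mg at t=6 h): 95·exp(−0.03648·8) = 70.954 mg/L
Dose 5 (170 mg at t=8 h): 170·exp(−0.03648·6) = 136.580 mg/L
Dose 6 (320 mg at t=10 h): 320·exp(−0.03648·4) = 276.551 mg/L
Dose 7 (225 mg at t=12 h): 225·exp(−0.03648·2) = 209.168 mg/L
C(14) = 264.023 + 35.501 + 347.163 + 70.954 + 136.580 + 276.551 + 209.168 = 1339.939 mg/L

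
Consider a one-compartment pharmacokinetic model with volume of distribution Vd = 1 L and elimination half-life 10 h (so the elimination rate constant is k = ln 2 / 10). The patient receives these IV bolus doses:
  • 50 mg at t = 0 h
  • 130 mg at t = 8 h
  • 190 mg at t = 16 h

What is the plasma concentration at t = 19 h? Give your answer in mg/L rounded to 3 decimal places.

k = ln 2 / 10 = 0.06931 per h
Dose 1 (50 mg at t=0 h): 50·exp(−0.06931·19) = 13.397 mg/L
Dose 2 (130 mg at t=8 h): 130·exp(−0.06931·11) = 60.647 mg/L
Dose 3 (190 mg at t=16 h): 190·exp(−0.06931·3) = 154.328 mg/L
C(19) = 13.397 + 60.647 + 154.328 = 228.372 mg/L

228.372 mg/L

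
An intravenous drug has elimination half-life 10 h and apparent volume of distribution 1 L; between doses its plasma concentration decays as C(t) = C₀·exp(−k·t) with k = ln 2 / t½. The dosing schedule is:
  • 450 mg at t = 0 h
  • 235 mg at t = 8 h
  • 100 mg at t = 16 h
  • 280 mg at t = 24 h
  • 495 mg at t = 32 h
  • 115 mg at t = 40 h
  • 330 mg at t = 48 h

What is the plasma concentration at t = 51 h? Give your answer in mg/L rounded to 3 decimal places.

531.304 mg/L

k = ln 2 / 10 = 0.06931 per h
Dose 1 (450 mg at t=0 h): 450·exp(−0.06931·51) = 13.121 mg/L
Dose 2 (235 mg at t=8 h): 235·exp(−0.06931·43) = 11.930 mg/L
Dose 3 (100 mg at t=16 h): 100·exp(−0.06931·35) = 8.839 mg/L
Dose 4 (280 mg at t=24 h): 280·exp(−0.06931·27) = 43.090 mg/L
Dose 5 (495 mg at t=32 h): 495·exp(−0.06931·19) = 132.632 mg/L
Dose 6 (115 mg at t=40 h): 115·exp(−0.06931·11) = 53.649 mg/L
Dose 7 (330 mg at t=48 h): 330·exp(−0.06931·3) = 268.043 mg/L
C(51) = 13.121 + 11.930 + 8.839 + 43.090 + 132.632 + 53.649 + 268.043 = 531.304 mg/L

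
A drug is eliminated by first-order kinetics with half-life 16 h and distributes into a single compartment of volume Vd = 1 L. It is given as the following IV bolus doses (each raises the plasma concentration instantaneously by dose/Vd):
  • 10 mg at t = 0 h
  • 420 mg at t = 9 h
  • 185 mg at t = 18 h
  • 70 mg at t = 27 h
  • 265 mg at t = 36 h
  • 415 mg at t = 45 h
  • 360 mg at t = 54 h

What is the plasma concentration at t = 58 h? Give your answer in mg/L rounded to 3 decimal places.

743.256 mg/L

k = ln 2 / 16 = 0.04332 per h
Dose 1 (10 mg at t=0 h): 10·exp(−0.04332·58) = 0.811 mg/L
Dose 2 (420 mg at t=9 h): 420·exp(−0.04332·49) = 50.274 mg/L
Dose 3 (185 mg at t=18 h): 185·exp(−0.04332·40) = 32.704 mg/L
Dose 4 (70 mg at t=27 h): 70·exp(−0.04332·31) = 18.275 mg/L
Dose 5 (265 mg at t=36 h): 265·exp(−0.04332·22) = 102.171 mg/L
Dose 6 (415 mg at t=45 h): 415·exp(−0.04332·13) = 236.299 mg/L
Dose 7 (360 mg at t=54 h): 360·exp(−0.04332·4) = 302.723 mg/L
C(58) = 0.811 + 50.274 + 32.704 + 18.275 + 102.171 + 236.299 + 302.723 = 743.256 mg/L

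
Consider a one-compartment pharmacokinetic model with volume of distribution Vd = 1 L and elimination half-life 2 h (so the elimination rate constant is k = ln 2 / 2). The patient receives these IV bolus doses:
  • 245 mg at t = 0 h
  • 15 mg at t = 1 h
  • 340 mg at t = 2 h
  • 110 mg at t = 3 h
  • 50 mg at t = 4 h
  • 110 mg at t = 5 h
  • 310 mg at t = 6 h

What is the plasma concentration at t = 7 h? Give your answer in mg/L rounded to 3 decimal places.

403.015 mg/L

k = ln 2 / 2 = 0.34657 per h
Dose 1 (245 mg at t=0 h): 245·exp(−0.34657·7) = 21.655 mg/L
Dose 2 (15 mg at t=1 h): 15·exp(−0.34657·6) = 1.875 mg/L
Dose 3 (340 mg at t=2 h): 340·exp(−0.34657·5) = 60.104 mg/L
Dose 4 (110 mg at t=3 h): 110·exp(−0.34657·4) = 27.500 mg/L
Dose 5 (50 mg at t=4 h): 50·exp(−0.34657·3) = 17.678 mg/L
Dose 6 (110 mg at t=5 h): 110·exp(−0.34657·2) = 55.000 mg/L
Dose 7 (310 mg at t=6 h): 310·exp(−0.34657·1) = 219.203 mg/L
C(7) = 21.655 + 1.875 + 60.104 + 27.500 + 17.678 + 55.000 + 219.203 = 403.015 mg/L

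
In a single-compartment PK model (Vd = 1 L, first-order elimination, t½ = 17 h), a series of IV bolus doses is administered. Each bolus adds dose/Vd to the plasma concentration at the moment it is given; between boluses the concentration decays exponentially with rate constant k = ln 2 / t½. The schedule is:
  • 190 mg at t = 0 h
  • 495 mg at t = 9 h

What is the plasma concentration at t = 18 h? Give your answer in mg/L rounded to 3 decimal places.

434.159 mg/L

k = ln 2 / 17 = 0.04077 per h
Dose 1 (190 mg at t=0 h): 190·exp(−0.04077·18) = 91.204 mg/L
Dose 2 (495 mg at t=9 h): 495·exp(−0.04077·9) = 342.954 mg/L
C(18) = 91.204 + 342.954 = 434.159 mg/L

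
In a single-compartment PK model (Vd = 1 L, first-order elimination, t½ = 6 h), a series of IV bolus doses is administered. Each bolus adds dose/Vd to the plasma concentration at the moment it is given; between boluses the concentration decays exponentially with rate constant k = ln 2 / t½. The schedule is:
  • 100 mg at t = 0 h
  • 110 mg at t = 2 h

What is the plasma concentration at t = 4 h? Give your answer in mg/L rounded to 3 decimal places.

k = ln 2 / 6 = 0.11552 per h
Dose 1 (100 mg at t=0 h): 100·exp(−0.11552·4) = 62.996 mg/L
Dose 2 (110 mg at t=2 h): 110·exp(−0.11552·2) = 87.307 mg/L
C(4) = 62.996 + 87.307 = 150.303 mg/L

150.303 mg/L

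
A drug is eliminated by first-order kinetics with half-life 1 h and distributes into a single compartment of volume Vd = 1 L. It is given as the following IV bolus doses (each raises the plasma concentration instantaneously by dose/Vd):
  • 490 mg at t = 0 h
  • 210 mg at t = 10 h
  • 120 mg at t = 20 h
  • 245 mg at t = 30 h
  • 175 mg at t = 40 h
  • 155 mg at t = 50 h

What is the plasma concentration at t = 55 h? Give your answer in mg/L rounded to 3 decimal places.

4.849 mg/L

k = ln 2 / 1 = 0.69315 per h
Dose 1 (490 mg at t=0 h): 490·exp(−0.69315·55) = 0.000 mg/L
Dose 2 (210 mg at t=10 h): 210·exp(−0.69315·45) = 0.000 mg/L
Dose 3 (120 mg at t=20 h): 120·exp(−0.69315·35) = 0.000 mg/L
Dose 4 (245 mg at t=30 h): 245·exp(−0.69315·25) = 0.000 mg/L
Dose 5 (175 mg at t=40 h): 175·exp(−0.69315·15) = 0.005 mg/L
Dose 6 (155 mg at t=50 h): 155·exp(−0.69315·5) = 4.844 mg/L
C(55) = 0.000 + 0.000 + 0.000 + 0.000 + 0.005 + 4.844 = 4.849 mg/L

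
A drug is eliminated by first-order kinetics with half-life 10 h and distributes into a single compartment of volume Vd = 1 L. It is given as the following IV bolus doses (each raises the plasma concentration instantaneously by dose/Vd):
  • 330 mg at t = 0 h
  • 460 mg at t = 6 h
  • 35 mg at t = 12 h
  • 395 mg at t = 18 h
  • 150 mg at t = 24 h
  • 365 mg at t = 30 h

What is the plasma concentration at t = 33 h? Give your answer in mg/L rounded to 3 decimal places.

628.969 mg/L

k = ln 2 / 10 = 0.06931 per h
Dose 1 (330 mg at t=0 h): 330·exp(−0.06931·33) = 33.505 mg/L
Dose 2 (460 mg at t=6 h): 460·exp(−0.06931·27) = 70.791 mg/L
Dose 3 (35 mg at t=12 h): 35·exp(−0.06931·21) = 8.164 mg/L
Dose 4 (395 mg at t=18 h): 395·exp(−0.06931·15) = 139.654 mg/L
Dose 5 (150 mg at t=24 h): 150·exp(−0.06931·9) = 80.383 mg/L
Dose 6 (365 mg at t=30 h): 365·exp(−0.06931·3) = 296.472 mg/L
C(33) = 33.505 + 70.791 + 8.164 + 139.654 + 80.383 + 296.472 = 628.969 mg/L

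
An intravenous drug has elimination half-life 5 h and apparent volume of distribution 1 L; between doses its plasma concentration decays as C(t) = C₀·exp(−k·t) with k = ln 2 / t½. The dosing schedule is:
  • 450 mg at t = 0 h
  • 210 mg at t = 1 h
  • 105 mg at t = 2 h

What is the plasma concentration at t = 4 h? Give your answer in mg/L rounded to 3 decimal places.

k = ln 2 / 5 = 0.13863 per h
Dose 1 (450 mg at t=0 h): 450·exp(−0.13863·4) = 258.457 mg/L
Dose 2 (210 mg at t=1 h): 210·exp(−0.13863·3) = 138.548 mg/L
Dose 3 (105 mg at t=2 h): 105·exp(−0.13863·2) = 79.575 mg/L
C(4) = 258.457 + 138.548 + 79.575 = 476.581 mg/L

476.581 mg/L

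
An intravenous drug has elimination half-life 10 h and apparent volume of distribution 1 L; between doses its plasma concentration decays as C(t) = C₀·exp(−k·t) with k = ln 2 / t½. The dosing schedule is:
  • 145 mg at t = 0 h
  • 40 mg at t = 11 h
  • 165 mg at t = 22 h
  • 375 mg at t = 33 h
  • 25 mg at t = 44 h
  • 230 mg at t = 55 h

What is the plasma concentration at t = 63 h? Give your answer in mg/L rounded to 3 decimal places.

k = ln 2 / 10 = 0.06931 per h
Dose 1 (145 mg at t=0 h): 145·exp(−0.06931·63) = 1.840 mg/L
Dose 2 (40 mg at t=11 h): 40·exp(−0.06931·52) = 1.088 mg/L
Dose 3 (165 mg at t=22 h): 165·exp(−0.06931·41) = 9.622 mg/L
Dose 4 (375 mg at t=33 h): 375·exp(−0.06931·30) = 46.875 mg/L
Dose 5 (25 mg at t=44 h): 25·exp(−0.06931·19) = 6.699 mg/L
Dose 6 (230 mg at t=55 h): 230·exp(−0.06931·8) = 132.100 mg/L
C(63) = 1.840 + 1.088 + 9.622 + 46.875 + 6.699 + 132.100 = 198.224 mg/L

198.224 mg/L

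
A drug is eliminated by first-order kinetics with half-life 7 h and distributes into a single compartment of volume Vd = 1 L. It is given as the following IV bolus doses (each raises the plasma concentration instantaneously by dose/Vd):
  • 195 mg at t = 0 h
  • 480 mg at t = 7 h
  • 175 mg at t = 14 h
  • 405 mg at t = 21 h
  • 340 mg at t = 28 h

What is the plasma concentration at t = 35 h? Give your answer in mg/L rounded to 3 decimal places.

329.219 mg/L

k = ln 2 / 7 = 0.09902 per h
Dose 1 (195 mg at t=0 h): 195·exp(−0.09902·35) = 6.094 mg/L
Dose 2 (480 mg at t=7 h): 480·exp(−0.09902·28) = 30.000 mg/L
Dose 3 (175 mg at t=14 h): 175·exp(−0.09902·21) = 21.875 mg/L
Dose 4 (405 mg at t=21 h): 405·exp(−0.09902·14) = 101.250 mg/L
Dose 5 (340 mg at t=28 h): 340·exp(−0.09902·7) = 170.000 mg/L
C(35) = 6.094 + 30.000 + 21.875 + 101.250 + 170.000 = 329.219 mg/L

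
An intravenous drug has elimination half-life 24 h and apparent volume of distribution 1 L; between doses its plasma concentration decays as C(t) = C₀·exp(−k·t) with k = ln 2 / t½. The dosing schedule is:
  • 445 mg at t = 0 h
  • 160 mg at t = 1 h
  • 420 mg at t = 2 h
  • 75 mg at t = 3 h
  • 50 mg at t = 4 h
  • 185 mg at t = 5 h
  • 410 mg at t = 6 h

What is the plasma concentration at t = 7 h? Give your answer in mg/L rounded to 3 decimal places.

k = ln 2 / 24 = 0.02888 per h
Dose 1 (445 mg at t=0 h): 445·exp(−0.02888·7) = 363.546 mg/L
Dose 2 (160 mg at t=1 h): 160·exp(−0.02888·6) = 134.543 mg/L
Dose 3 (420 mg at t=2 h): 420·exp(−0.02888·5) = 363.525 mg/L
Dose 4 (75 mg at t=3 h): 75·exp(−0.02888·4) = 66.817 mg/L
Dose 5 (50 mg at t=4 h): 50·exp(−0.02888·3) = 45.850 mg/L
Dose 6 (185 mg at t=5 h): 185·exp(−0.02888·2) = 174.617 mg/L
Dose 7 (410 mg at t=6 h): 410·exp(−0.02888·1) = 398.328 mg/L
C(7) = 363.546 + 134.543 + 363.525 + 66.817 + 45.850 + 174.617 + 398.328 = 1547.227 mg/L

1547.227 mg/L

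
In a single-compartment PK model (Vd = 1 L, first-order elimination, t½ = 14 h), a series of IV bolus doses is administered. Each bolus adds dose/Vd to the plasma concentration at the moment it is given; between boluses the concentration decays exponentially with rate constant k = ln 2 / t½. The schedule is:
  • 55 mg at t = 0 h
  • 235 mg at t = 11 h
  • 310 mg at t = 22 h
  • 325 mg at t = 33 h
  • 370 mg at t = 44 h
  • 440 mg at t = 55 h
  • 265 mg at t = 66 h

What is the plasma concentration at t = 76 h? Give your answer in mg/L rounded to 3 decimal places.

463.702 mg/L

k = ln 2 / 14 = 0.04951 per h
Dose 1 (55 mg at t=0 h): 55·exp(−0.04951·76) = 1.277 mg/L
Dose 2 (235 mg at t=11 h): 235·exp(−0.04951·65) = 9.407 mg/L
Dose 3 (310 mg at t=22 h): 310·exp(−0.04951·54) = 21.392 mg/L
Dose 4 (325 mg at t=33 h): 325·exp(−0.04951·43) = 38.663 mg/L
Dose 5 (370 mg at t=44 h): 370·exp(−0.04951·32) = 75.881 mg/L
Dose 6 (440 mg at t=55 h): 440·exp(−0.04951·21) = 155.563 mg/L
Dose 7 (265 mg at t=66 h): 265·exp(−0.04951·10) = 161.519 mg/L
C(76) = 1.277 + 9.407 + 21.392 + 38.663 + 75.881 + 155.563 + 161.519 = 463.702 mg/L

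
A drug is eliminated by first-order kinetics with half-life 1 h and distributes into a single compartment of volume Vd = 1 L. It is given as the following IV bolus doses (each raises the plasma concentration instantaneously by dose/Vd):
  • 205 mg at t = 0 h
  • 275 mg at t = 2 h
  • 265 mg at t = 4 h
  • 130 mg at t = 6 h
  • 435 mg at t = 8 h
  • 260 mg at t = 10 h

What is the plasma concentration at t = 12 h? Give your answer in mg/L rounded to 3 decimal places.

95.573 mg/L

k = ln 2 / 1 = 0.69315 per h
Dose 1 (205 mg at t=0 h): 205·exp(−0.69315·12) = 0.050 mg/L
Dose 2 (275 mg at t=2 h): 275·exp(−0.69315·10) = 0.269 mg/L
Dose 3 (265 mg at t=4 h): 265·exp(−0.69315·8) = 1.035 mg/L
Dose 4 (130 mg at t=6 h): 130·exp(−0.69315·6) = 2.031 mg/L
Dose 5 (435 mg at t=8 h): 435·exp(−0.69315·4) = 27.188 mg/L
Dose 6 (260 mg at t=10 h): 260·exp(−0.69315·2) = 65.000 mg/L
C(12) = 0.050 + 0.269 + 1.035 + 2.031 + 27.188 + 65.000 = 95.573 mg/L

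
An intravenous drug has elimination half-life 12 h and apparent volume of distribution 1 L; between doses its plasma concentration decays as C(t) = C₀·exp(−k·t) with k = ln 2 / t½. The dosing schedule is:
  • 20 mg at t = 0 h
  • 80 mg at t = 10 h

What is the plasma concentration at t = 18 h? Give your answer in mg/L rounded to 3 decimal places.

k = ln 2 / 12 = 0.05776 per h
Dose 1 (20 mg at t=0 h): 20·exp(−0.05776·18) = 7.071 mg/L
Dose 2 (80 mg at t=10 h): 80·exp(−0.05776·8) = 50.397 mg/L
C(18) = 7.071 + 50.397 = 57.468 mg/L

57.468 mg/L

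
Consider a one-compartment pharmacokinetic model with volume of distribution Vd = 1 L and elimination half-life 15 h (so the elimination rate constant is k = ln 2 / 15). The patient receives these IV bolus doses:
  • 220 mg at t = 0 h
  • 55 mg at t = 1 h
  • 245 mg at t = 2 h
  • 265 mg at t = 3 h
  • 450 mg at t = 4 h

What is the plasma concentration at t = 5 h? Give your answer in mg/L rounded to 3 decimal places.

1104.902 mg/L

k = ln 2 / 15 = 0.04621 per h
Dose 1 (220 mg at t=0 h): 220·exp(−0.04621·5) = 174.614 mg/L
Dose 2 (55 mg at t=1 h): 55·exp(−0.04621·4) = 45.718 mg/L
Dose 3 (245 mg at t=2 h): 245·exp(−0.04621·3) = 213.285 mg/L
Dose 4 (265 mg at t=3 h): 265·exp(−0.04621·2) = 241.606 mg/L
Dose 5 (450 mg at t=4 h): 450·exp(−0.04621·1) = 429.679 mg/L
C(5) = 174.614 + 45.718 + 213.285 + 241.606 + 429.679 = 1104.902 mg/L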